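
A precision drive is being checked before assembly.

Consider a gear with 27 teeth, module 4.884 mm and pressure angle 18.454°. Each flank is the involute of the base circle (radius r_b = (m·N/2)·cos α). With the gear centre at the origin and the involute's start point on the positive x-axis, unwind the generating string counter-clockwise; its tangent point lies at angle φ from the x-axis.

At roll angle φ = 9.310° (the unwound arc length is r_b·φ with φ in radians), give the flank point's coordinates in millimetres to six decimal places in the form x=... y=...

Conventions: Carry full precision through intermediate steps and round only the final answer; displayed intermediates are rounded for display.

class = single-mesh tooth geometry [base-circle involute, m = 4.884, 27T]
pitch radius r_p = m·N/2 = 4.884·27/2 = 65.934000
base radius r_b = r_p·cos α = 65.934000·cos 18.454° = 62.543548
roll angle φ = 9.310° = 0.16249015 rad
x = r_b·(cos φ + φ·sin φ) = 63.363776
y = r_b·(sin φ − φ·cos φ) = 0.089206

x=63.363776 y=0.089206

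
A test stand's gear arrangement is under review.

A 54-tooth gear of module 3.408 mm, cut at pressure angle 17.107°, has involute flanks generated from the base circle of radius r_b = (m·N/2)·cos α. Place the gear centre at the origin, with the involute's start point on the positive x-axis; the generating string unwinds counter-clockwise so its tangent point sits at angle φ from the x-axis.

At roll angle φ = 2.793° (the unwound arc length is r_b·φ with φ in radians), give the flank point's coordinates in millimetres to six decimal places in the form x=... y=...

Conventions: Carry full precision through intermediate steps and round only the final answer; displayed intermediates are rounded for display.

topology: single-mesh involute geometry — m = 3.408, N = 54
pitch radius r_p = m·N/2 = 3.408·54/2 = 92.016000
base radius r_b = r_p·cos α = 92.016000·cos 17.107° = 87.944944
roll angle φ = 2.793° = 0.04874705 rad
x = r_b·(cos φ + φ·sin φ) = 88.049372
y = r_b·(sin φ − φ·cos φ) = 0.003395

x=88.049372 y=0.003395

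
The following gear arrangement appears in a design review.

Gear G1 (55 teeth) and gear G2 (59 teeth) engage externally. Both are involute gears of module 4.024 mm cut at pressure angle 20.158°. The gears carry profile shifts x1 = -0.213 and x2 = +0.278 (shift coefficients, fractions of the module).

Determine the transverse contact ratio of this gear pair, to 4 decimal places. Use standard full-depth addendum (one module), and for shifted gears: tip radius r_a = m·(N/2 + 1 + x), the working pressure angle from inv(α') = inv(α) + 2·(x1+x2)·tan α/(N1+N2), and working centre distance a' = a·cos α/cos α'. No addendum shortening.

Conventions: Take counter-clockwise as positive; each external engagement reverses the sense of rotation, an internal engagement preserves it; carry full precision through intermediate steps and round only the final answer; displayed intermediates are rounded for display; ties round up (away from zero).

class = single-mesh tooth geometry [involute pair 55T × 59T, m = 4.024]
base radii: r_b1 = 103.881620, r_b2 = 111.436647
tip radii: r_a1 = 113.826888, r_a2 = 123.850672
inv(α') = inv(20.158°) + 2·(-0.213+0.278)·tan α/(55+59) = 0.01569146  ⇒  α' = 20.33430°
a' = a·cos α / cos α' = 229.3680·cos 20.158°/cos 20.33430° = 229.628467
action lengths: √(r_a1²−r_b1²) = 46.531382, √(r_a2²−r_b2²) = 54.045006
base pitch p_b = π·m·cos α = 11.867409
CR = (46.531382 + 54.045006 − 229.628467·sin 20.33430°)/11.867409 = 1.751113
contact ratio ≈ 1.7511

1.7511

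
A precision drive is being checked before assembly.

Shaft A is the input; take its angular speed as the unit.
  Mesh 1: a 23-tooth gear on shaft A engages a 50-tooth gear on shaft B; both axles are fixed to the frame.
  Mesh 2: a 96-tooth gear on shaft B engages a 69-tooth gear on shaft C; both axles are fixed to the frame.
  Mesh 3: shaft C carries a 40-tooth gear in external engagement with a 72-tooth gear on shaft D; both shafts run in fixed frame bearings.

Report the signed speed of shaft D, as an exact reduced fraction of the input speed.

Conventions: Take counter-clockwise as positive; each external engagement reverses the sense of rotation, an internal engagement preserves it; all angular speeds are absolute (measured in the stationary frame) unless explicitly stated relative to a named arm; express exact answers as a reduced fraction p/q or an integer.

-16/45

3-mesh fixed-axis compound train (all bearings frame-fixed)
mesh 1 [23T→50T]: |ω|/ω_in = 1×23/50 = 23/50, sense flips to −
mesh 2 [96T→69T]: |ω|/ω_in = (23/50)×96/69 = 16/25, sense flips to +
mesh 3 [40T→72T]: |ω|/ω_in = (16/25)×40/72 = 16/45, sense flips to −
signed output speed (× input speed) = -16/45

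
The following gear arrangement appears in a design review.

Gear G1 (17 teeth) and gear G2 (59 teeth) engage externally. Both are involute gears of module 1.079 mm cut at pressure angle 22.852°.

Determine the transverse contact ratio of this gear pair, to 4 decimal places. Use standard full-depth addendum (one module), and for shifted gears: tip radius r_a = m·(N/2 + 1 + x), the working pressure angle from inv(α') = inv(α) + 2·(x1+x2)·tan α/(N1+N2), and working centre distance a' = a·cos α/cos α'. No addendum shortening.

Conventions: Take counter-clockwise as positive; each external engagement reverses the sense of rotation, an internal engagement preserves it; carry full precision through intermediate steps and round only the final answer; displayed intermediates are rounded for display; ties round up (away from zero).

single-mesh involute tooth geometry (17T engaging 59T at module 1.079)
base radii: r_b1 = 8.451639, r_b2 = 29.332158
tip radii: r_a1 = 10.250500, r_a2 = 32.909500
no profile shift: α' = α, a' = a
action lengths: √(r_a1²−r_b1²) = 5.800220, √(r_a2²−r_b2²) = 14.921786
base pitch p_b = π·m·cos α = 3.123718
CR = (5.800220 + 14.921786 − 41.002000·sin 22.85200°)/3.123718 = 1.536244
contact ratio ≈ 1.5362

1.5362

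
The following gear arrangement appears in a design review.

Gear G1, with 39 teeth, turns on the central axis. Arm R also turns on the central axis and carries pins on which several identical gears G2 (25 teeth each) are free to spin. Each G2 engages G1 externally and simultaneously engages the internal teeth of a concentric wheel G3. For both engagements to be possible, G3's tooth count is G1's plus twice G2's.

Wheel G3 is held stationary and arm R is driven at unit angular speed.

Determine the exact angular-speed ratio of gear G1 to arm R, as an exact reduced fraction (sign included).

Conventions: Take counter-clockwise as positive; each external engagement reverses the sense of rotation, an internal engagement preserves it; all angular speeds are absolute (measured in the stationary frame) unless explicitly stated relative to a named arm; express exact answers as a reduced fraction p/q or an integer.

128/39

class = planetary set [G3 = 39+2·25 = 89; Willis about the carrier]
ring teeth: 39 + 2·25 = 89
39(ω_sun−ω_arm) = −89(ω_ring−ω_arm),  ω_ring = 0, ω_arm = 1
ω_sun = 1 − (89/39)(0−1) = 128/39
ω_out/ω_in = 128/39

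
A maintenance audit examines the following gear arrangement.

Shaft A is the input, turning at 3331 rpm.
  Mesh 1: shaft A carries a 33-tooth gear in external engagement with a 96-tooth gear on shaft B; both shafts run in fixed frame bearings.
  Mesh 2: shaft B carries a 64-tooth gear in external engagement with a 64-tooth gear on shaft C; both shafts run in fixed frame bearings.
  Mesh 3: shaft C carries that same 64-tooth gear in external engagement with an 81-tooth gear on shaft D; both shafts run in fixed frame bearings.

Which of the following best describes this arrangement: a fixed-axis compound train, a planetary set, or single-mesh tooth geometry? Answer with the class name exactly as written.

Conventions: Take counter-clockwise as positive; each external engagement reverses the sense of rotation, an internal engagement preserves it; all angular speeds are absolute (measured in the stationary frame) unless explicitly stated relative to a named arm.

fixed-axis compound train

3-mesh fixed-axis compound train (all bearings frame-fixed)
classification: fixed-axis compound train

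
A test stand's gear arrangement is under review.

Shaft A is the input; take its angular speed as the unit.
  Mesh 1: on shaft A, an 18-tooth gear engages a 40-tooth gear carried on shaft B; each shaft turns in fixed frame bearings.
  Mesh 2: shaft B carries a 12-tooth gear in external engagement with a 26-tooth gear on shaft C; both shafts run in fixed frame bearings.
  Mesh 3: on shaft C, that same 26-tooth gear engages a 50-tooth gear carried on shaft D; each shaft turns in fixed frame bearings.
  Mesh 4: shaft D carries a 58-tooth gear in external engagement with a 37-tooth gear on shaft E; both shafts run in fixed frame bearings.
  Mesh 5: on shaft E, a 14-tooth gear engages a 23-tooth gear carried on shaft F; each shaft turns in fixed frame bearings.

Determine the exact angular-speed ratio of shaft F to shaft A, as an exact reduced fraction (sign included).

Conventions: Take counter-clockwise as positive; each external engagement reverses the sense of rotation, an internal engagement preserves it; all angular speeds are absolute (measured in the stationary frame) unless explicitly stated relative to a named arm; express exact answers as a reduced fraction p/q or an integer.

-10962/106375

class = fixed-axis compound train [5 meshes; 5 ratios multiply, 5 sense flips]
mesh 1 [18T→40T]: running ratio 9/20, sense −
mesh 2 [12T→26T]: running ratio 27/130, sense +
mesh 3 [26T→50T]: running ratio 27/250, sense −
mesh 4 [58T→37T]: running ratio 783/4625, sense +
mesh 5 [14T→23T]: running ratio 10962/106375, sense −
ω_out/ω_in = -10962/106375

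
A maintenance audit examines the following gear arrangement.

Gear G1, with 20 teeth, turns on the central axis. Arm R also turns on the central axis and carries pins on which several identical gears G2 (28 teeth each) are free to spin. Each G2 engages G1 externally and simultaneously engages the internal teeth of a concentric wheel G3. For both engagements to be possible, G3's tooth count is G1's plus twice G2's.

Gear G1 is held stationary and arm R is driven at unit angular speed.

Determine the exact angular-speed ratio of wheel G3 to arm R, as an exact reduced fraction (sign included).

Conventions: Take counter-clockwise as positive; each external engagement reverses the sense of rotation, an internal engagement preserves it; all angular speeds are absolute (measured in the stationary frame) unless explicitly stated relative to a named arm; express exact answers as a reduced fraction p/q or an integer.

24/19

class = planetary set [G3 = 20+2·28 = 76; Willis about the carrier]
ring teeth: 20 + 2·28 = 76
20(ω_sun−ω_arm) = −76(ω_ring−ω_arm),  ω_sun = 0, ω_arm = 1
ω_ring = 1 − (20/76)(0−1) = 24/19
ω_out/ω_in = 24/19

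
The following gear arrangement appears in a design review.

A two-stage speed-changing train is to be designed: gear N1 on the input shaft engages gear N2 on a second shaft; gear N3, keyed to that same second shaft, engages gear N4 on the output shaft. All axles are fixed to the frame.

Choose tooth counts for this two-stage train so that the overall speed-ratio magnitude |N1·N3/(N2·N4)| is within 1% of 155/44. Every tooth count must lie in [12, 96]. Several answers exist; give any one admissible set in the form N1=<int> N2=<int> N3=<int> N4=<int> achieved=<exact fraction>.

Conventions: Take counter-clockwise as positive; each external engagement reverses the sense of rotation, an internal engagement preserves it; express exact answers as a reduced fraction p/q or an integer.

N1=15 N2=12 N3=62 N4=22 achieved=155/44

2-stage fixed-axis compound train for ratio 155/44
target = 155/44 in lowest terms: an exact hit needs N1·N3 = k·155 and N2·N4 = k·44 for one integer k, every count in [12, 96]; additionally prefer no 1:1 stage (N1 ≠ N2, N3 ≠ N4)
k = 1…5: no 1:1-free in-range split of k·155 and k·44 into factor pairs; take k = 6
k = 6: N1·N3 = 930 = 15·62, N2·N4 = 264 = 12·22
achieved = 15·62/(12·22) = 155/44; |achieved − target| = 0 ≤ 31/880 ✓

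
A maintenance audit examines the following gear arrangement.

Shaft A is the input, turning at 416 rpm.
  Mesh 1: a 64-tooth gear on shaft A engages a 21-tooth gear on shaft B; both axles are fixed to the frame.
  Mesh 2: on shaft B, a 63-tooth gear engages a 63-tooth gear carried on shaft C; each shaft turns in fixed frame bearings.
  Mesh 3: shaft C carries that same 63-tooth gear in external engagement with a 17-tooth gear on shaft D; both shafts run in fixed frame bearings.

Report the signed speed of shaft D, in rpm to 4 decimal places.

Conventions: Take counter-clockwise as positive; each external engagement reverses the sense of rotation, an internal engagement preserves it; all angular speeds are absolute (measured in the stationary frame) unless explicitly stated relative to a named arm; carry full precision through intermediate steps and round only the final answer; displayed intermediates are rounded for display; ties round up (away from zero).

recognized (4 fixed axles, 3 meshes): fixed-axis compound train
mesh 1 [64T→21T]: ω = 416.0000×64/21 = 1267.8095 rpm, sense flips to −
mesh 2 [63T→63T]: ω = 1267.8095×63/63 = 1267.8095 rpm, sense flips to +
mesh 3 [63T→17T]: ω = 1267.8095×63/17 = 4698.3529 rpm, sense flips to −
signed output speed = -4698.3529 rpm

-4698.3529 rpm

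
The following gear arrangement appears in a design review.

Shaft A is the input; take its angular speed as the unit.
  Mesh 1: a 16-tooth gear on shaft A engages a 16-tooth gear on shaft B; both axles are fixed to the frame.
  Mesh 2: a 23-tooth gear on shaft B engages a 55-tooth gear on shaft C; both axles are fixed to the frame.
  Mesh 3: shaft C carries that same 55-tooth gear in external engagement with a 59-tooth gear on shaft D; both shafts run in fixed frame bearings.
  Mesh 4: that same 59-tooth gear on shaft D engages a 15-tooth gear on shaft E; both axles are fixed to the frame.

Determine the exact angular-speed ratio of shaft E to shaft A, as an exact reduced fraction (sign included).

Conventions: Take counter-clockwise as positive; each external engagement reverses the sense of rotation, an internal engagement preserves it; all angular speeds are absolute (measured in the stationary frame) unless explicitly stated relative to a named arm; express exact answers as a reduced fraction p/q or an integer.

23/15

class = fixed-axis compound train [4 meshes; 4 ratios multiply, 4 sense flips]
mesh 1 [16T→16T]: running ratio 1, sense −
mesh 2 [23T→55T]: running ratio 23/55, sense +
mesh 3 [55T→59T]: running ratio 23/59, sense −
mesh 4 [59T→15T]: running ratio 23/15, sense +
ω_out/ω_in = 23/15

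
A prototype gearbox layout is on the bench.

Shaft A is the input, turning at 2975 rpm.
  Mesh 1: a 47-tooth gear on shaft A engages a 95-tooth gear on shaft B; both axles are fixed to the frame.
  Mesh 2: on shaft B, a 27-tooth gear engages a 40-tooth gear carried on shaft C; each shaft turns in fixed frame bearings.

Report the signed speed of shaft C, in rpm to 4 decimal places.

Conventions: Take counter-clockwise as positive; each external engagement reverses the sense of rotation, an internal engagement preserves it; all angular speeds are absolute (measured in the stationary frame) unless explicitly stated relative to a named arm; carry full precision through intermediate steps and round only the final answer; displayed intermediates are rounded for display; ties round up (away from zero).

class = fixed-axis compound train [2 meshes; 2 ratios multiply, 2 sense flips]
mesh 1 [47T→95T]: ω = 2975.0000×47/95 = 1471.8421 rpm, sense flips to −
mesh 2 [27T→40T]: ω = 1471.8421×27/40 = 993.4934 rpm, sense flips to +
signed output speed = +993.4934 rpm

+993.4934 rpm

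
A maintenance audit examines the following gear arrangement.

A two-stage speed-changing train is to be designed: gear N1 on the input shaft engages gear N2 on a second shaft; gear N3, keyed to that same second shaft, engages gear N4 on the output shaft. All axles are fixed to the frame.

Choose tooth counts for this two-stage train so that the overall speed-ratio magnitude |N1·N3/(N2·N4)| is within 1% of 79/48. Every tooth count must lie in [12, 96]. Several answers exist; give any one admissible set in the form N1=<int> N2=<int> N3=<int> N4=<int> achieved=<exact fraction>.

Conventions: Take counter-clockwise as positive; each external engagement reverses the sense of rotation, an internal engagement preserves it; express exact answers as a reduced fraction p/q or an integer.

class = fixed-axis compound train [2-stage, 79/48 wanted]
target = 79/48 in lowest terms: an exact hit needs N1·N3 = k·79 and N2·N4 = k·48 for one integer k, every count in [12, 96]; additionally prefer no 1:1 stage (N1 ≠ N2, N3 ≠ N4)
k = 1…11: no 1:1-free in-range split of k·79 and k·48 into factor pairs; take k = 12
k = 12: N1·N3 = 948 = 12·79, N2·N4 = 576 = 48·12
achieved = 12·79/(48·12) = 79/48; |achieved − target| = 0 ≤ 79/4800 ✓

N1=12 N2=48 N3=79 N4=12 achieved=79/48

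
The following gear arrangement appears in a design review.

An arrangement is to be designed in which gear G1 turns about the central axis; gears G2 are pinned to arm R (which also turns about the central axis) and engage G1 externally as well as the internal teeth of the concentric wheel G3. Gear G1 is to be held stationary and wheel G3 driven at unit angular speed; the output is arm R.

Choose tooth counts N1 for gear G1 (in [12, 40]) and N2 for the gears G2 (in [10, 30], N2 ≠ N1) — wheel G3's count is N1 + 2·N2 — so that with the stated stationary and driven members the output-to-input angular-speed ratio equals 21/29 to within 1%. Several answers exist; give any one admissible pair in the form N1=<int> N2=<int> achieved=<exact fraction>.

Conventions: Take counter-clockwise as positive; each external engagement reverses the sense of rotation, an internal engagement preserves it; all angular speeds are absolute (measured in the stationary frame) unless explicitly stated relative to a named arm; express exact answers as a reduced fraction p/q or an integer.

N1=16 N2=13 achieved=21/29

topology: planetary set — design target 21/29, arm = carrier (Willis)
Willis with ω_sun = 0: ω_arm/ω_ring = N3/(N1+N3); set equal to 21/29  ⇒  N3/N1 = (21/29)/(1 − 21/29) = 21/8
N3 = N1 + 2·N2  ⇒  N2/N1 = (N3/N1 − 1)/2 = (21/8 − 1)/2 = 13/16
smallest multiple with N1 ≥ 12 and N2 ≥ 10: k = 1  ⇒  N1 = 1·16 = 16, N2 = 1·13 = 13 (N1 ≤ 40, N2 ≤ 30, N2 ≠ N1 ✓), N3 = 16 + 2·13 = 42
check: N3/(N1+N3) with N1 = 16, N3 = 42 gives 21/29; |achieved − target| = 0 ≤ 21/2900 ✓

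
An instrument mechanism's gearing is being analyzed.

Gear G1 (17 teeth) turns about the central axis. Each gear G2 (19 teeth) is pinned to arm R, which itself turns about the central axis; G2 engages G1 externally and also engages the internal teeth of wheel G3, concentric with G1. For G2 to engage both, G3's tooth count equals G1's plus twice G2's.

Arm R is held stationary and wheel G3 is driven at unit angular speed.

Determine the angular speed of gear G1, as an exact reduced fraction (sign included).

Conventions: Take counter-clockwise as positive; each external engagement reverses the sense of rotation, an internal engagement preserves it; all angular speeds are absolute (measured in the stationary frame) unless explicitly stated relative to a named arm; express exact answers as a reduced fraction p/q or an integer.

class = planetary set [G3 = 17+2·19 = 55; Willis about the carrier]
ring teeth: 17 + 2·19 = 55
17(ω_sun−ω_arm) = −55(ω_ring−ω_arm),  ω_arm = 0, ω_ring = 1
ω_sun = 0 − (55/17)(1−0) = -55/17
exact speed ratio = -55/17

-55/17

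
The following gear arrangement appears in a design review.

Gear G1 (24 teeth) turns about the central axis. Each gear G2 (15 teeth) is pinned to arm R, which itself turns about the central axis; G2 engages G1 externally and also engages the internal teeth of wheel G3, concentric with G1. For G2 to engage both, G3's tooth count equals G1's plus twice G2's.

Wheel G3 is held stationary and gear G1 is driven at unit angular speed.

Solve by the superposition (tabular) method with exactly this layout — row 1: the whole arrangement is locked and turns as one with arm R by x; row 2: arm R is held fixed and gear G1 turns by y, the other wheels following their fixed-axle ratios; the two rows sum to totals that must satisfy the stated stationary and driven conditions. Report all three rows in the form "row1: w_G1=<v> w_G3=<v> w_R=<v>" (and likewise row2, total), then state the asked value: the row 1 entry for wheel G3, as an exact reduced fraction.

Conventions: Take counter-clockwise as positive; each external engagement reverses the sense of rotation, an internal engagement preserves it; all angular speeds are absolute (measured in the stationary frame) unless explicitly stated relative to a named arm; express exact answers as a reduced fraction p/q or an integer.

planetary set (24T centre, 15T on arm, 54T internal) — Willis relation
row 1 (train locked, turned with arm): all members turn x
row 2 (arm held, sun turns y): ω_ring = −(24/54)·y, ω_arm = 0
boundary: total ω_ring = x − (24/54)·y = 0 and total ω_sun = x + y = 1  ⇒  y = 9/13, x = 4/13
row 2 ring = −(24/54)·9/13 = -4/13
totals (row 1 + row 2): sun 4/13 + 9/13 = 1, ring 4/13 + (-4/13) = 0, arm 4/13 + 0 = 4/13
asked cell (row1, ring) = 4/13

row1: w_G1=4/13 w_G3=4/13 w_R=4/13
row2: w_G1=9/13 w_G3=-4/13 w_R=0
total: w_G1=1 w_G3=0 w_R=4/13
asked value: 4/13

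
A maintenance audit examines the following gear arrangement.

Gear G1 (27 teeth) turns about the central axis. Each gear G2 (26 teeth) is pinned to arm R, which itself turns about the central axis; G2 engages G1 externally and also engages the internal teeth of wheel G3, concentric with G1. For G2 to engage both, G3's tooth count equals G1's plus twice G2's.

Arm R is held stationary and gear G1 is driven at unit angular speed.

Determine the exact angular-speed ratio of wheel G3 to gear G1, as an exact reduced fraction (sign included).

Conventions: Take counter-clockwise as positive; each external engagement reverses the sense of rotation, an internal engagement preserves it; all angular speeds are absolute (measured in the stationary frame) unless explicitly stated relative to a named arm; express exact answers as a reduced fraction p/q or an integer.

recognized (axles ride arm R): planetary set, 27/26/79 teeth
ring teeth: 27 + 2·26 = 79
27(ω_sun−ω_arm) = −79(ω_ring−ω_arm),  ω_arm = 0, ω_sun = 1
ω_ring = 0 − (27/79)(1−0) = -27/79
ω_out/ω_in = -27/79

-27/79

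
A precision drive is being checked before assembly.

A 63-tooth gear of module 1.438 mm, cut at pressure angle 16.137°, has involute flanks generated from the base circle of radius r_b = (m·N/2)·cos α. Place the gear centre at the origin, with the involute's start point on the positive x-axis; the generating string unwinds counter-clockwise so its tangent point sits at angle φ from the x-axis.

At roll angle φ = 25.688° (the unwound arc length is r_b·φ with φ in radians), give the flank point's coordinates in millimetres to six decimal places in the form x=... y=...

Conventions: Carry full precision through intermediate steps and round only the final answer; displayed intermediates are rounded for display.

x=47.668152 y=1.281028

topology: single-mesh involute geometry — m = 1.438, N = 63
pitch radius r_p = m·N/2 = 1.438·63/2 = 45.297000
base radius r_b = r_p·cos α = 45.297000·cos 16.137° = 43.512292
roll angle φ = 25.688° = 0.44834018 rad
x = r_b·(cos φ + φ·sin φ) = 47.668152
y = r_b·(sin φ − φ·cos φ) = 1.281028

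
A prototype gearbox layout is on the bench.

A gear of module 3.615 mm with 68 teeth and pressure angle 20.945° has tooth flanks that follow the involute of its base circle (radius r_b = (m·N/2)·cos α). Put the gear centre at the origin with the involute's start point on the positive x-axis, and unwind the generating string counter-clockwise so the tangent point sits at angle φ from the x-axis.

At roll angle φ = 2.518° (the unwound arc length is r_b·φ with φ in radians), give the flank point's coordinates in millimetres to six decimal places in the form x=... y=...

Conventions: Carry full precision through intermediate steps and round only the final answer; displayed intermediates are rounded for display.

class = single-mesh tooth geometry [base-circle involute, m = 3.615, 68T]
pitch radius r_p = m·N/2 = 3.615·68/2 = 122.910000
base radius r_b = r_p·cos α = 122.910000·cos 20.945° = 114.788599
roll angle φ = 2.518° = 0.04394739 rad
x = r_b·(cos φ + φ·sin φ) = 114.899396
y = r_b·(sin φ − φ·cos φ) = 0.003247

x=114.899396 y=0.003247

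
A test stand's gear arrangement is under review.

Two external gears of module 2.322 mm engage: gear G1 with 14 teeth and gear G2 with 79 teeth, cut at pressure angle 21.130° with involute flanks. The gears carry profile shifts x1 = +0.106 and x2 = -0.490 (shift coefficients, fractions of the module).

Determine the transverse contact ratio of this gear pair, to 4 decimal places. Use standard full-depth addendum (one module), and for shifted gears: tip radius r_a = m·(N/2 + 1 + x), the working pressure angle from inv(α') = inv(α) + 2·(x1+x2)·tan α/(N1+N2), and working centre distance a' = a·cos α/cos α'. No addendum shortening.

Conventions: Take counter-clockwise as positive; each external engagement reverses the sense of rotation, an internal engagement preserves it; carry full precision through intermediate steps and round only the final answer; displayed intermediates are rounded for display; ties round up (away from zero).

1.6278

topology: single-mesh involute geometry — m = 2.322, 14T/79T pair
base radii: r_b1 = 15.161161, r_b2 = 85.552265
tip radii: r_a1 = 18.822132, r_a2 = 92.903220
inv(α') = inv(21.130°) + 2·(+0.106-0.490)·tan α/(14+79) = 0.01449001  ⇒  α' = 19.81901°
a' = a·cos α / cos α' = 107.9730·cos 21.130°/cos 19.81901° = 107.054438
action lengths: √(r_a1²−r_b1²) = 11.154006, √(r_a2²−r_b2²) = 36.219031
base pitch p_b = π·m·cos α = 6.804313
CR = (11.154006 + 36.219031 − 107.054438·sin 19.81901°)/6.804313 = 1.627824
contact ratio ≈ 1.6278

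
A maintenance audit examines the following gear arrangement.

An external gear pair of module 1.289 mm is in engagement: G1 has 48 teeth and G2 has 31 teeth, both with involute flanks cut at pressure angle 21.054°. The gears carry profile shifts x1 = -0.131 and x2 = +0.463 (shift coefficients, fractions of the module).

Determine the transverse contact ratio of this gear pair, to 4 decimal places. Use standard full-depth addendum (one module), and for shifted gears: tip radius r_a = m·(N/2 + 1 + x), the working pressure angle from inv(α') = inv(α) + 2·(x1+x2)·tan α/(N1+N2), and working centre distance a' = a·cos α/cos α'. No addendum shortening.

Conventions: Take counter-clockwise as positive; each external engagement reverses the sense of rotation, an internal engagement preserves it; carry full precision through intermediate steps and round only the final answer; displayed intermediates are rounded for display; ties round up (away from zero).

topology: single-mesh involute geometry — m = 1.289, 48T/31T pair
base radii: r_b1 = 28.870782, r_b2 = 18.645714
tip radii: r_a1 = 32.056141, r_a2 = 21.865307
inv(α') = inv(21.054°) + 2·(-0.131+0.463)·tan α/(48+31) = 0.02071965  ⇒  α' = 22.23102°
a' = a·cos α / cos α' = 50.9155·cos 21.054°/cos 22.23102° = 51.332232
action lengths: √(r_a1²−r_b1²) = 13.931048, √(r_a2²−r_b2²) = 11.420552
base pitch p_b = π·m·cos α = 3.779177
CR = (13.931048 + 11.420552 − 51.332232·sin 22.23102°)/3.779177 = 1.569247
contact ratio ≈ 1.5692

1.5692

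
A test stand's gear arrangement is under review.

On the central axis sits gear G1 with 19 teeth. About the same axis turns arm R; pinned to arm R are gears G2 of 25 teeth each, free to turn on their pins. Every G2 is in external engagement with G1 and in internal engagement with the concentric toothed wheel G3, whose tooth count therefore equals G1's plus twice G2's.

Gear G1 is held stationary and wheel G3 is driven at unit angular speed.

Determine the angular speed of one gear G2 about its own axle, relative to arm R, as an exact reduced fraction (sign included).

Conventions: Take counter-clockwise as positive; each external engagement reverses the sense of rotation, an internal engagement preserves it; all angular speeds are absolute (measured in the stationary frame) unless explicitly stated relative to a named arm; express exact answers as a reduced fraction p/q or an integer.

1311/2200

topology: planetary set — G1 19T / G2 25T / G3 69T, arm = carrier (Willis)
ring teeth: 19 + 2·25 = 69
19(ω_sun−ω_arm) = −69(ω_ring−ω_arm),  ω_sun = 0, ω_ring = 1
19(0−ω_arm) = −69(1−ω_arm)  ⇒  88·ω_arm = 69  ⇒  ω_arm = 69/88
sun–planet mesh: 19·(0−69/88) = −25·(ω_p−ω_arm)  ⇒  ω_p−ω_arm = 1311/2200
exact speed ratio = 1311/2200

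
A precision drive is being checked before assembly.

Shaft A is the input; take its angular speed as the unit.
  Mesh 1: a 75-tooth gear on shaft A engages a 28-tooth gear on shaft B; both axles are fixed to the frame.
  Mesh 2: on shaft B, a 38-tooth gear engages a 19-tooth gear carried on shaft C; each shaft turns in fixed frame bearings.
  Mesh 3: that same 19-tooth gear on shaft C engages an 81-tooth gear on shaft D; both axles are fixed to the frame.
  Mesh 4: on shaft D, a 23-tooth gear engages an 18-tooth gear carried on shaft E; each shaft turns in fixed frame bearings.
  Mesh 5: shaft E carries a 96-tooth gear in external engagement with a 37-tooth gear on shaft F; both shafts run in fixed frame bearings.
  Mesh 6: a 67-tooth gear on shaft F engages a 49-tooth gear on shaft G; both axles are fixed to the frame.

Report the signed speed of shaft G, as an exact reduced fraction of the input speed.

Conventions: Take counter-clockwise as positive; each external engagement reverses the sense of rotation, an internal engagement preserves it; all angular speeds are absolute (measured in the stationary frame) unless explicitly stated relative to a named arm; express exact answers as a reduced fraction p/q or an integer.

5855800/1027971

6-mesh fixed-axis compound train (all bearings frame-fixed)
mesh 1 [75T→28T]: |ω|/ω_in = 1×75/28 = 75/28, sense flips to −
mesh 2 [38T→19T]: |ω|/ω_in = (75/28)×38/19 = 75/14, sense flips to +
mesh 3 [19T→81T]: |ω|/ω_in = (75/14)×19/81 = 475/378, sense flips to −
mesh 4 [23T→18T]: |ω|/ω_in = (475/378)×23/18 = 10925/6804, sense flips to +
mesh 5 [96T→37T]: |ω|/ω_in = (10925/6804)×96/37 = 87400/20979, sense flips to −
mesh 6 [67T→49T]: |ω|/ω_in = (87400/20979)×67/49 = 5855800/1027971, sense flips to +
signed output speed (× input speed) = 5855800/1027971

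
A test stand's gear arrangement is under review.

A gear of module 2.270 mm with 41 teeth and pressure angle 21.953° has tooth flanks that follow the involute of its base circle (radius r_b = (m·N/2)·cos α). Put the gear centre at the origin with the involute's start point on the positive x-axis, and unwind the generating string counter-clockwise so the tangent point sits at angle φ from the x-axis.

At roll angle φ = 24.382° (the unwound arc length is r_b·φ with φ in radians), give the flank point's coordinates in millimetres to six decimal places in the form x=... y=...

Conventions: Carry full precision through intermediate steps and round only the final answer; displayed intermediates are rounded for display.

x=46.893618 y=1.088737

recognized (one wheel, involute flank): single-mesh tooth geometry, m = 2.270, N = 41
pitch radius r_p = m·N/2 = 2.270·41/2 = 46.535000
base radius r_b = r_p·cos α = 46.535000·cos 21.953° = 43.160786
roll angle φ = 24.382° = 0.42554618 rad
x = r_b·(cos φ + φ·sin φ) = 46.893618
y = r_b·(sin φ − φ·cos φ) = 1.088737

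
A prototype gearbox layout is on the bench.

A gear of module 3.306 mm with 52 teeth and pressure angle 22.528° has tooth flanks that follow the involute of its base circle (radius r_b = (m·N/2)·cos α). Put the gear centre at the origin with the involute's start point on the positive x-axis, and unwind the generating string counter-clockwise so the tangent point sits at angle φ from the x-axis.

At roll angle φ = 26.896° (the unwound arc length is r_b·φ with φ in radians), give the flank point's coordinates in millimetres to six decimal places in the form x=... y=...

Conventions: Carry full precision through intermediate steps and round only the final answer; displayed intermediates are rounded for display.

topology: single-mesh involute geometry — m = 3.306, N = 52
pitch radius r_p = m·N/2 = 3.306·52/2 = 85.956000
base radius r_b = r_p·cos α = 85.956000·cos 22.528° = 79.396905
roll angle φ = 26.896° = 0.46942376 rad
x = r_b·(cos φ + φ·sin φ) = 87.668751
y = r_b·(sin φ − φ·cos φ) = 2.677794

x=87.668751 y=2.677794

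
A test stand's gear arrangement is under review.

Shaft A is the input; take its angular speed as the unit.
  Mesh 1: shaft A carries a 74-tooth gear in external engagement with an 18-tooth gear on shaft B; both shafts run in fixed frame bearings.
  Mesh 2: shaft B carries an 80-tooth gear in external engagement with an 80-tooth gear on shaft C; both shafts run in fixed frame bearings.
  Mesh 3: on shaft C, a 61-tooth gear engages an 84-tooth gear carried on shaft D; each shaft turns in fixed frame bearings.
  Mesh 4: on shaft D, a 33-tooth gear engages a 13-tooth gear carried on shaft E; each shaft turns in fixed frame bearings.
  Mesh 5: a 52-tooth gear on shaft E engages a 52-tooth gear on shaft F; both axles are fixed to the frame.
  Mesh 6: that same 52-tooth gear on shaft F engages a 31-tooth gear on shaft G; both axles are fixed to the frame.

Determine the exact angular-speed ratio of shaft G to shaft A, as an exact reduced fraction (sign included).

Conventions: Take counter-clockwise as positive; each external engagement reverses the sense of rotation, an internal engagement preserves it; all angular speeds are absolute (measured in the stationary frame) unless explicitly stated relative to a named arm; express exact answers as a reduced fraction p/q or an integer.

24827/1953

class = fixed-axis compound train [6 meshes; 6 ratios multiply, 6 sense flips]
mesh 1 [74T→18T]: running ratio 37/9, sense −
mesh 2 [80T→80T]: running ratio 37/9, sense +
mesh 3 [61T→84T]: running ratio 2257/756, sense −
mesh 4 [33T→13T]: running ratio 24827/3276, sense +
mesh 5 [52T→52T]: running ratio 24827/3276, sense −
mesh 6 [52T→31T]: running ratio 24827/1953, sense +
ω_out/ω_in = 24827/1953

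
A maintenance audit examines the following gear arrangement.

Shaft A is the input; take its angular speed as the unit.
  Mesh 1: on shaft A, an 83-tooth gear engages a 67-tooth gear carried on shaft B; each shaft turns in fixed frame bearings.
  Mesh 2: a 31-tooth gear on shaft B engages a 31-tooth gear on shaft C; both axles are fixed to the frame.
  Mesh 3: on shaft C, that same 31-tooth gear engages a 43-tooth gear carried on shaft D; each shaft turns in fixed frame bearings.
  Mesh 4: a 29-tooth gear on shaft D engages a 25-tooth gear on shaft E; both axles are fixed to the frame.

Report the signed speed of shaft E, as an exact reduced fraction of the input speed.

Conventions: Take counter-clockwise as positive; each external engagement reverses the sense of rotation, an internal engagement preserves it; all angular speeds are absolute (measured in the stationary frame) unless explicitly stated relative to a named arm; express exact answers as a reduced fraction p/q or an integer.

74617/72025

4-mesh fixed-axis compound train (all bearings frame-fixed)
mesh 1 [83T→67T]: |ω|/ω_in = 1×83/67 = 83/67, sense flips to −
mesh 2 [31T→31T]: |ω|/ω_in = (83/67)×31/31 = 83/67, sense flips to +
mesh 3 [31T→43T]: |ω|/ω_in = (83/67)×31/43 = 2573/2881, sense flips to −
mesh 4 [29T→25T]: |ω|/ω_in = (2573/2881)×29/25 = 74617/72025, sense flips to +
signed output speed (× input speed) = 74617/72025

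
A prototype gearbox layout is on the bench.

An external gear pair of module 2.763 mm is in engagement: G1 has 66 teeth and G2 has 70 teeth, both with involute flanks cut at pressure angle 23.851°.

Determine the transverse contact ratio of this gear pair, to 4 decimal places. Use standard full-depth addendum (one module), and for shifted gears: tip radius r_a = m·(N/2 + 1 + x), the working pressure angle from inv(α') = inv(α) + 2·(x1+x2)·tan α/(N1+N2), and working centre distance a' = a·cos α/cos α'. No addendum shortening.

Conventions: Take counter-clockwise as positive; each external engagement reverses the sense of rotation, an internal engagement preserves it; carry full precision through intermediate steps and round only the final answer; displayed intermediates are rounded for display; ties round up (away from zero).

recognized (one external pair, fixed centres): single-mesh tooth geometry, m = 2.763, N1 = 66, N2 = 70
base radii: r_b1 = 83.392323, r_b2 = 88.446403
tip radii: r_a1 = 93.942000, r_a2 = 99.468000
no profile shift: α' = α, a' = a
action lengths: √(r_a1²−r_b1²) = 43.252975, √(r_a2²−r_b2²) = 45.509525
base pitch p_b = π·m·cos α = 7.938931
CR = (43.252975 + 45.509525 − 187.884000·sin 23.85100°)/7.938931 = 1.611024
contact ratio ≈ 1.6110

1.6110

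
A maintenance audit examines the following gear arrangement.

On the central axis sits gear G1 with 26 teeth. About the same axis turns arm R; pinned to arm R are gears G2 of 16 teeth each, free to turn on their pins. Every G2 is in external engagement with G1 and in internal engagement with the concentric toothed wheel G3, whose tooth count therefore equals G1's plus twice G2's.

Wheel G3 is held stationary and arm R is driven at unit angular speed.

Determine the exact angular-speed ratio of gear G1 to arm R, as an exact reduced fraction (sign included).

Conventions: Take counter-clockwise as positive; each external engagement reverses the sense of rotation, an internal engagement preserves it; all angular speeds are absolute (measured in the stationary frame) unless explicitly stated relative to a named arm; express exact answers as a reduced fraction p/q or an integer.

planetary set (26T centre, 16T on arm, 58T internal) — Willis relation
ring teeth: 26 + 2·16 = 58
26(ω_sun−ω_arm) = −58(ω_ring−ω_arm),  ω_ring = 0, ω_arm = 1
ω_sun = 1 − (58/26)(0−1) = 42/13
ω_out/ω_in = 42/13

42/13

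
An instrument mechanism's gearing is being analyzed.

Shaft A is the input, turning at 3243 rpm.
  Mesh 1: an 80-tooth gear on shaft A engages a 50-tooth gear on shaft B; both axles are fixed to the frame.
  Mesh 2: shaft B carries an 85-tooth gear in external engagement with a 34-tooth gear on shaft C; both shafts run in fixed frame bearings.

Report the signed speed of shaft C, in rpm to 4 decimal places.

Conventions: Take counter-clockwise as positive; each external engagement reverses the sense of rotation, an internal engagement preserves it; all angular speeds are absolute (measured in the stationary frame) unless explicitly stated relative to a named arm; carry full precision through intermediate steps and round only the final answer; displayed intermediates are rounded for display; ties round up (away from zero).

class = fixed-axis compound train [2 meshes; 2 ratios multiply, 2 sense flips]
mesh 1 [80T→50T]: ω = 3243.0000×80/50 = 5188.8000 rpm, sense flips to −
mesh 2 [85T→34T]: ω = 5188.8000×85/34 = 12972.0000 rpm, sense flips to +
signed output speed = +12972.0000 rpm

+12972.0000 rpm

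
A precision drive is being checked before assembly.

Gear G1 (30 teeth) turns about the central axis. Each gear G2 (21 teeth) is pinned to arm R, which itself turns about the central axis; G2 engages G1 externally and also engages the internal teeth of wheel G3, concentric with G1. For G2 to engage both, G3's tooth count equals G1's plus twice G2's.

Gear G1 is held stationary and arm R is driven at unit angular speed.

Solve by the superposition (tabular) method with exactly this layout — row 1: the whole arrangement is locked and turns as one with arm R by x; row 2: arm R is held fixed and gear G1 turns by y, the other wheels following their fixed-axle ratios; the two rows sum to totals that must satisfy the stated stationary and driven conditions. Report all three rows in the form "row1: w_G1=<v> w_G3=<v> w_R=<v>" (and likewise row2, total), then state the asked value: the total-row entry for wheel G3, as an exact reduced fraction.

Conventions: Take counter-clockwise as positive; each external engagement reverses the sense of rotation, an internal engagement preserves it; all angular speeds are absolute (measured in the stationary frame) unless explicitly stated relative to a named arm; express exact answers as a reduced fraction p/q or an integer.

planetary set (30T centre, 21T on arm, 72T internal) — Willis relation
row 1: whole set turns with the arm by x
row 2 — arm fixed, fixed-axis ratios: sun y, ring −(30/72)·y, arm 0
boundary: total ω_sun = x + y = 0 and total ω_arm = x = 1  ⇒  y = -1, x = 1
row 2 ring = −(30/72)·(-1) = 5/12
totals (row 1 + row 2): sun 1 + (-1) = 0, ring 1 + 5/12 = 17/12, arm 1 + 0 = 1
asked cell (total, ring) = 17/12

row1: w_G1=1 w_G3=1 w_R=1
row2: w_G1=-1 w_G3=5/12 w_R=0
total: w_G1=0 w_G3=17/12 w_R=1
asked value: 17/12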